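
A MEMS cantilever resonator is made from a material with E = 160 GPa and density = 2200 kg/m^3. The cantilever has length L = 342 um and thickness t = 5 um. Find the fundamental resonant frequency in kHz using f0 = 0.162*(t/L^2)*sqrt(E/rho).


Step 1: Convert units to SI.
t_SI = 5e-6 m, L_SI = 342e-6 m
Step 2: Calculate sqrt(E/rho).
sqrt(160e9 / 2200) = 8528.03 m/s
Step 3: Compute f0.
f0 = 0.162 * 5e-6 / (342e-6)^2 * 8528.03 = 59058.4 Hz = 59.06 kHz


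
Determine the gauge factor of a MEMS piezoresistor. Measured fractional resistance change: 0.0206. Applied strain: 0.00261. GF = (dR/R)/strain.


Step 1: Identify values.
dR/R = 0.0206, strain = 0.00261
Step 2: GF = (dR/R) / strain = 0.0206 / 0.00261
GF = 7.9


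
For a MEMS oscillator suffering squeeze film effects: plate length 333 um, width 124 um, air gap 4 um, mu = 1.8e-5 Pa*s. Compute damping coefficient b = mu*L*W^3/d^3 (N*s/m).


Step 1: Convert to SI.
L = 333e-6 m, W = 124e-6 m, d = 4e-6 m
Step 2: W^3 = (124e-6)^3 = 1.91e-12 m^3
Step 3: d^3 = (4e-6)^3 = 6.40e-17 m^3
Step 4: b = 1.8e-5 * 333e-6 * 1.91e-12 / 6.40e-17
b = 1.79e-04 N*s/m


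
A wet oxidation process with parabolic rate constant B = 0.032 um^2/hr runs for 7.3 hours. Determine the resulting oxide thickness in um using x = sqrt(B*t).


Step 1: Compute B*t = 0.032 * 7.3 = 0.2336
Step 2: x = sqrt(0.2336)
x = 0.483 um


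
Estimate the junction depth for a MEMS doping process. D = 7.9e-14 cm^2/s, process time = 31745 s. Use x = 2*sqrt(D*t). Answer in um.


Step 1: Compute D*t = 7.9e-14 * 31745 = 2.507855e-09 cm^2
Step 2: sqrt(D*t) = 5.00785e-05 cm
Step 3: x = 2 * 5.00785e-05 cm = 1.00157e-04 cm
Step 4: Convert to um (1 cm = 1e4 um): x = 1.002 um


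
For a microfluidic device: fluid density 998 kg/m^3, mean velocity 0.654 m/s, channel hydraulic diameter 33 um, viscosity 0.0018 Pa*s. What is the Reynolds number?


Step 1: Convert Dh to meters: Dh = 33e-6 m
Step 2: Re = rho * v * Dh / mu
Re = 998 * 0.654 * 33e-6 / 0.0018
Re = 11.966


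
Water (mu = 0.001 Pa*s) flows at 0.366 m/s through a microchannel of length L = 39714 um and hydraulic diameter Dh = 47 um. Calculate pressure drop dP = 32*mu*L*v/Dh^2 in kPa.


Step 1: Convert to SI: L = 39714e-6 m, Dh = 47e-6 m
Step 2: dP = 32 * 0.001 * 39714e-6 * 0.366 / (47e-6)^2
Step 3: dP = 210561.51 Pa
Step 4: Convert to kPa: dP = 210.56 kPa


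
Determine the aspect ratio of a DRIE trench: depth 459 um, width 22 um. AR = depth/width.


Step 1: AR = depth / width
Step 2: AR = 459 / 22
AR = 20.9


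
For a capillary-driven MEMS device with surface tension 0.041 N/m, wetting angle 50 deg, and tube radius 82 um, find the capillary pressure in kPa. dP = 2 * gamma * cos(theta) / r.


Step 1: cos(50 deg) = 0.6428
Step 2: Convert r to m: r = 82e-6 m
Step 3: dP = 2 * 0.041 * 0.6428 / 82e-6 = 642.8 Pa
Step 4: Convert Pa to kPa (divide by 1000).
dP = 0.64 kPa


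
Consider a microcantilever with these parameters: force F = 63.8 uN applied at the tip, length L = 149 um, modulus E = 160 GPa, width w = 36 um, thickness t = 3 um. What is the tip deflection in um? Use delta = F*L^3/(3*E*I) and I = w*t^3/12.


Step 1: Calculate the second moment of area.
I = w * t^3 / 12 = 36 * 3^3 / 12 = 81.0 um^4
Step 2: Convert E to consistent units (1 GPa = 1000 uN/um^2).
E = 160 GPa = 160000 uN/um^2
Step 3: Calculate tip deflection.
delta = F * L^3 / (3 * E * I)
delta = 63.8 * 149^3 / (3 * 160000 * 81.0)
delta = 5.4282 um


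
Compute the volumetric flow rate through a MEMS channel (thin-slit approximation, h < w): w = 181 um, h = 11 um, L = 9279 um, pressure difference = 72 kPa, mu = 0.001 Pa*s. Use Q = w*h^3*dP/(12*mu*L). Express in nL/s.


Step 1: Convert all dimensions to SI (meters).
w = 181e-6 m, h = 11e-6 m, L = 9279e-6 m, dP = 72e3 Pa
Step 2: Q = w * h^3 * dP / (12 * mu * L)
Q = 181e-6 * (11e-6)^3 * 72e3 / (12 * 0.001 * 9279e-6) = 1.5577821e-10 m^3/s
Step 3: Convert Q from m^3/s to nL/s (1 m^3 = 1e12 nL, so multiply by 1e12).
Q = 155.778 nL/s


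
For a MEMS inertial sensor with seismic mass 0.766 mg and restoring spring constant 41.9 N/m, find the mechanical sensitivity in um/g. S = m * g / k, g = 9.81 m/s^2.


Step 1: Convert mass: m = 0.766 mg = 7.66e-07 kg
Step 2: S = m * g / k = 7.66e-07 * 9.81 / 41.9
Step 3: S = 1.79e-07 m/g
Step 4: Convert to um/g: S = 0.179 um/g


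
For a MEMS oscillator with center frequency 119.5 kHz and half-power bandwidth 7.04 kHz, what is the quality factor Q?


Step 1: Q = f0 / bandwidth
Step 2: Q = 119.5 / 7.04
Q = 17.0


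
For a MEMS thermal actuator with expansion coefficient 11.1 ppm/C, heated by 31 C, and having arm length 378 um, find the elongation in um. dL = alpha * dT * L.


Step 1: Convert CTE: alpha = 11.1 ppm/C = 11.1e-6 /C
Step 2: dL = 11.1e-6 * 31 * 378
dL = 0.1301 um


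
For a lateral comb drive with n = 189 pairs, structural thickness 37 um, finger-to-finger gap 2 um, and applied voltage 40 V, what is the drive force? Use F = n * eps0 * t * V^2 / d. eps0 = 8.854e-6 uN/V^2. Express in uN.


Step 1: Parameters: n=189, eps0=8.854e-6 uN/V^2, t=37 um, V=40 V, d=2 um
Step 2: V^2 = 1600
Step 3: F = 189 * 8.854e-6 * 37 * 1600 / 2
F = 49.533 uN


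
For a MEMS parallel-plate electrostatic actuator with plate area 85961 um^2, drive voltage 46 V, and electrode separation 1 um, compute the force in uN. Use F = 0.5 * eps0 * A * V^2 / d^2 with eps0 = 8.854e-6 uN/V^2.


Step 1: Identify parameters.
eps0 = 8.854e-6 uN/V^2, A = 85961 um^2, V = 46 V, d = 1 um
Step 2: Compute V^2 = 46^2 = 2116
Step 3: Compute d^2 = 1^2 = 1
Step 4: F = 0.5 * 8.854e-6 * 85961 * 2116 / 1
F = 805.242 uN


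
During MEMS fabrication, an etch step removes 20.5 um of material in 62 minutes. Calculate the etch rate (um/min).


Step 1: Etch rate = depth / time
Step 2: rate = 20.5 / 62
rate = 0.331 um/min


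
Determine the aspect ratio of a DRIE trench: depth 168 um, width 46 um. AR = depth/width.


Step 1: AR = depth / width
Step 2: AR = 168 / 46
AR = 3.7


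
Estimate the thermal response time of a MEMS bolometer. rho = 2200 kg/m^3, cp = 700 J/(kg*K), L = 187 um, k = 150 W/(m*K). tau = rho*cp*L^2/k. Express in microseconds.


Step 1: Convert L to m: L = 187e-6 m
Step 2: L^2 = (187e-6)^2 = 3.4969e-08 m^2
Step 3: tau = 2200 * 700 * 3.4969e-08 / 150 = 3.5901507e-04 s
Step 4: Convert to microseconds (multiply by 1e6).
tau = 359.015 us


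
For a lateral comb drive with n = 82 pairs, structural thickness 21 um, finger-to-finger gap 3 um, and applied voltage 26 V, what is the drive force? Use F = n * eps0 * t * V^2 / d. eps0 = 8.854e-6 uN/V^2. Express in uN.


Step 1: Parameters: n=82, eps0=8.854e-6 uN/V^2, t=21 um, V=26 V, d=3 um
Step 2: V^2 = 676
Step 3: F = 82 * 8.854e-6 * 21 * 676 / 3
F = 3.436 uN


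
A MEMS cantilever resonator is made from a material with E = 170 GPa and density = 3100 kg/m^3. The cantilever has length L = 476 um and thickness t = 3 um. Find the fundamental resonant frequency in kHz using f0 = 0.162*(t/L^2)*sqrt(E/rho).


Step 1: Convert units to SI.
t_SI = 3e-6 m, L_SI = 476e-6 m
Step 2: Calculate sqrt(E/rho).
sqrt(170e9 / 3100) = 7405.32 m/s
Step 3: Compute f0.
f0 = 0.162 * 3e-6 / (476e-6)^2 * 7405.32 = 15884.2 Hz = 15.88 kHz


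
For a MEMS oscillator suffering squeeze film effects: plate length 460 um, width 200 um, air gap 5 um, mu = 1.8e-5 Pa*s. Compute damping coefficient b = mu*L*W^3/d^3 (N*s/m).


Step 1: Convert to SI.
L = 460e-6 m, W = 200e-6 m, d = 5e-6 m
Step 2: W^3 = (200e-6)^3 = 8.00e-12 m^3
Step 3: d^3 = (5e-6)^3 = 1.25e-16 m^3
Step 4: b = 1.8e-5 * 460e-6 * 8.00e-12 / 1.25e-16
b = 5.30e-04 N*s/m


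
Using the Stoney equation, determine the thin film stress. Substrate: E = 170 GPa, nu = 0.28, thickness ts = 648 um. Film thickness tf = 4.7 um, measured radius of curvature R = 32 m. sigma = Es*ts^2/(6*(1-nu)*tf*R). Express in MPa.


Step 1: Compute numerator: Es * ts^2 = 170 * 648^2 = 71383680 (GPa*um^2)
Step 2: Compute denominator (R in um): 6*(1-nu)*tf*R = 6*0.72*4.7*32e6 = 649728000.0 (um^2)
Step 3: sigma (GPa) = 71383680 / 649728000.0 = 1.09867e-01 GPa
Step 4: Convert to MPa (x1000): sigma = 109.9 MPa


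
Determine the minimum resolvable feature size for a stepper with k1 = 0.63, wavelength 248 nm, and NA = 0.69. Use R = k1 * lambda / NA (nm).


Step 1: Identify values: k1 = 0.63, lambda = 248 nm, NA = 0.69
Step 2: R = k1 * lambda / NA
R = 0.63 * 248 / 0.69
R = 226.4 nm


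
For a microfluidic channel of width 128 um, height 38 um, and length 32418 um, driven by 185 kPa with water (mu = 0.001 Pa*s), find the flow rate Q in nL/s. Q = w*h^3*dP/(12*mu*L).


Step 1: Convert all dimensions to SI (meters).
w = 128e-6 m, h = 38e-6 m, L = 32418e-6 m, dP = 185e3 Pa
Step 2: Q = w * h^3 * dP / (12 * mu * L)
Q = 128e-6 * (38e-6)^3 * 185e3 / (12 * 0.001 * 32418e-6) = 3.34014272e-09 m^3/s
Step 3: Convert Q from m^3/s to nL/s (1 m^3 = 1e12 nL, so multiply by 1e12).
Q = 3340.143 nL/s


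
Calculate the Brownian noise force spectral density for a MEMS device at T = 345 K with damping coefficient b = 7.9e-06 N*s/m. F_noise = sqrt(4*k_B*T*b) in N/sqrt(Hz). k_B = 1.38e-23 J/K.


Step 1: Compute 4 * k_B * T * b
= 4 * 1.38e-23 * 345 * 7.9e-06
= 1.5045e-25 N^2/Hz
Step 2: F_noise = sqrt(1.5045e-25)
F_noise = 3.88e-13 N/sqrt(Hz)


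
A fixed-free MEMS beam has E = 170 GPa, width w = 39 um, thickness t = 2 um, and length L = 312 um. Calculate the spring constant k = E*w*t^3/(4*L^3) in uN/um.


Step 1: Convert E to consistent units (1 GPa = 1000 uN/um^2).
E = 170 GPa = 170000 uN/um^2
Step 2: Compute t^3 = 2^3 = 8
Step 3: Compute L^3 = 312^3 = 30371328
Step 4: k = 170000 * 39 * 8 / (4 * 30371328)
k = 0.4366 uN/um


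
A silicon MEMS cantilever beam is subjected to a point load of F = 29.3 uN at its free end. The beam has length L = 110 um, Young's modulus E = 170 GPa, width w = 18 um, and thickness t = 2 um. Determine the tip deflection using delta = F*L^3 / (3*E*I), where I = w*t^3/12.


Step 1: Calculate the second moment of area.
I = w * t^3 / 12 = 18 * 2^3 / 12 = 12.0 um^4
Step 2: Convert E to consistent units (1 GPa = 1000 uN/um^2).
E = 170 GPa = 170000 uN/um^2
Step 3: Calculate tip deflection.
delta = F * L^3 / (3 * E * I)
delta = 29.3 * 110^3 / (3 * 170000 * 12.0)
delta = 6.3723 um


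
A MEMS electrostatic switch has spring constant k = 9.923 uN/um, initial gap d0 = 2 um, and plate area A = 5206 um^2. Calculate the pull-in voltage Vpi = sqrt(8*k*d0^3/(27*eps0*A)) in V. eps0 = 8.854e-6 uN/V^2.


Step 1: Compute numerator: 8 * k * d0^3 = 8 * 9.923 * 2^3 = 635.072
Step 2: Compute denominator: 27 * eps0 * A = 27 * 8.854e-6 * 5206 = 1.244536
Step 3: Vpi = sqrt(635.072 / 1.244536)
Vpi = 22.59 V


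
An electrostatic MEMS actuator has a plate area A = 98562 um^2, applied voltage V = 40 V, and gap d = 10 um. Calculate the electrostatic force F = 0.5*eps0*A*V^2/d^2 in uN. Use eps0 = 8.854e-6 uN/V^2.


Step 1: Identify parameters.
eps0 = 8.854e-6 uN/V^2, A = 98562 um^2, V = 40 V, d = 10 um
Step 2: Compute V^2 = 40^2 = 1600
Step 3: Compute d^2 = 10^2 = 100
Step 4: F = 0.5 * 8.854e-6 * 98562 * 1600 / 100
F = 6.981 uN


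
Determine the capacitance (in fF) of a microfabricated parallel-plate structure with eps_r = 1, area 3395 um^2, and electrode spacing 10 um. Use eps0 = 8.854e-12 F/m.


Step 1: Convert area to m^2: A = 3395e-12 m^2
Step 2: Convert gap to m: d = 10e-6 m
Step 3: C = eps0 * eps_r * A / d
C = 8.854e-12 * 1 * 3395e-12 / 10e-6
Step 4: Convert to fF (multiply by 1e15).
C = 3.01 fF


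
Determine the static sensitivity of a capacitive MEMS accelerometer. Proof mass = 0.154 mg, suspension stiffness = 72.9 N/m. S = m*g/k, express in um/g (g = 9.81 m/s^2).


Step 1: Convert mass: m = 0.154 mg = 1.54e-07 kg
Step 2: S = m * g / k = 1.54e-07 * 9.81 / 72.9
Step 3: S = 2.07e-08 m/g
Step 4: Convert to um/g: S = 0.021 um/g


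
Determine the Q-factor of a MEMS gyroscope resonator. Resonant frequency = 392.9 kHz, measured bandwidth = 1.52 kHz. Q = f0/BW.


Step 1: Q = f0 / bandwidth
Step 2: Q = 392.9 / 1.52
Q = 258.5


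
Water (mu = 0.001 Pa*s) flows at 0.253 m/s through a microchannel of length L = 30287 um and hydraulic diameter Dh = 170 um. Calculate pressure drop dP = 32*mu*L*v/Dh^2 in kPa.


Step 1: Convert to SI: L = 30287e-6 m, Dh = 170e-6 m
Step 2: dP = 32 * 0.001 * 30287e-6 * 0.253 / (170e-6)^2
Step 3: dP = 8484.55 Pa
Step 4: Convert to kPa: dP = 8.48 kPa


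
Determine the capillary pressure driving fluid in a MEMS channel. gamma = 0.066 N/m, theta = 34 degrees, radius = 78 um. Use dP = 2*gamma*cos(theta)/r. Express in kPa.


Step 1: cos(34 deg) = 0.829
Step 2: Convert r to m: r = 78e-6 m
Step 3: dP = 2 * 0.066 * 0.829 / 78e-6 = 1402.9 Pa
Step 4: Convert Pa to kPa (divide by 1000).
dP = 1.4 kPa


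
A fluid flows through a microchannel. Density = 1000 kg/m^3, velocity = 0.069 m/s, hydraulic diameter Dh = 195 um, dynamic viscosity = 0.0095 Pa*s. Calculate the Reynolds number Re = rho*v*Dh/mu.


Step 1: Convert Dh to meters: Dh = 195e-6 m
Step 2: Re = rho * v * Dh / mu
Re = 1000 * 0.069 * 195e-6 / 0.0095
Re = 1.416


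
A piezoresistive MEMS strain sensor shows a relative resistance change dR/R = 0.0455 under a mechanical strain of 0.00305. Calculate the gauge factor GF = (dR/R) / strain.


Step 1: Identify values.
dR/R = 0.0455, strain = 0.00305
Step 2: GF = (dR/R) / strain = 0.0455 / 0.00305
GF = 14.9


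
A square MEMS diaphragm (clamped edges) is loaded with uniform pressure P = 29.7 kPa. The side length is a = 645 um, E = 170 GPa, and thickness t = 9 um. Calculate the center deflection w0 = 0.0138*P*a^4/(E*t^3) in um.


Step 1: Convert pressure to compatible units (E is in GPa, so P in GPa).
P = 29.7 kPa = 29.7e-6 GPa
Step 2: Compute numerator: 0.0138 * P * a^4.
a^4 = 645^4 = 173076800625
numerator = 0.0138 * 29.7e-6 * 173076800625 = 7.09373e+04
Step 3: Compute denominator: E * t^3 = 170 * 9^3 = 123930
Step 4: w0 = numerator / denominator = 7.09373e+04 / 123930 = 0.5724 um


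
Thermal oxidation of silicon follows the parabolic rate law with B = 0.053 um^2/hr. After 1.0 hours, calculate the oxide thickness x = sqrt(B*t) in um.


Step 1: Compute B*t = 0.053 * 1.0 = 0.053
Step 2: x = sqrt(0.053)
x = 0.23 um


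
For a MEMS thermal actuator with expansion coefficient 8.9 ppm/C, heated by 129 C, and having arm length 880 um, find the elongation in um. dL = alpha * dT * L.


Step 1: Convert CTE: alpha = 8.9 ppm/C = 8.9e-6 /C
Step 2: dL = 8.9e-6 * 129 * 880
dL = 1.0103 um


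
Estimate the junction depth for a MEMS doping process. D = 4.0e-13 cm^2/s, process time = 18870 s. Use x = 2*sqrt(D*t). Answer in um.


Step 1: Compute D*t = 4.0e-13 * 18870 = 7.548e-09 cm^2
Step 2: sqrt(D*t) = 8.68792e-05 cm
Step 3: x = 2 * 8.68792e-05 cm = 1.737584e-04 cm
Step 4: Convert to um (1 cm = 1e4 um): x = 1.738 um


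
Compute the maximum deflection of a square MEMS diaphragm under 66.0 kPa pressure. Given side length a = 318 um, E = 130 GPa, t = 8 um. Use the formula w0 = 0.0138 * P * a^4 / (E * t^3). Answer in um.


Step 1: Convert pressure to compatible units (E is in GPa, so P in GPa).
P = 66.0 kPa = 66.0e-6 GPa
Step 2: Compute numerator: 0.0138 * P * a^4.
a^4 = 318^4 = 10226063376
numerator = 0.0138 * 66.0e-6 * 10226063376 = 9.3139e+03
Step 3: Compute denominator: E * t^3 = 130 * 8^3 = 66560
Step 4: w0 = numerator / denominator = 9.3139e+03 / 66560 = 0.1399 um


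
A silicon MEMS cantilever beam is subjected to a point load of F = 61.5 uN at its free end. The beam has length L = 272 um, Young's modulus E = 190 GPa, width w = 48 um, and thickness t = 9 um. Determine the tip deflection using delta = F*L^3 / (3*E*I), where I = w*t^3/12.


Step 1: Calculate the second moment of area.
I = w * t^3 / 12 = 48 * 9^3 / 12 = 2916.0 um^4
Step 2: Convert E to consistent units (1 GPa = 1000 uN/um^2).
E = 190 GPa = 190000 uN/um^2
Step 3: Calculate tip deflection.
delta = F * L^3 / (3 * E * I)
delta = 61.5 * 272^3 / (3 * 190000 * 2916.0)
delta = 0.7446 um


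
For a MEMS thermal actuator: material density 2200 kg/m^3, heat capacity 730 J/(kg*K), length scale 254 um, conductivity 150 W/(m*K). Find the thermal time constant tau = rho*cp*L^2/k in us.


Step 1: Convert L to m: L = 254e-6 m
Step 2: L^2 = (254e-6)^2 = 6.4516e-08 m^2
Step 3: tau = 2200 * 730 * 6.4516e-08 / 150 = 6.9075131e-04 s
Step 4: Convert to microseconds (multiply by 1e6).
tau = 690.751 us


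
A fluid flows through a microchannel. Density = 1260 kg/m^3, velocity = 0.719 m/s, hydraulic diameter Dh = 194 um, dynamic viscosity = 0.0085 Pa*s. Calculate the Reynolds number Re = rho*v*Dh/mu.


Step 1: Convert Dh to meters: Dh = 194e-6 m
Step 2: Re = rho * v * Dh / mu
Re = 1260 * 0.719 * 194e-6 / 0.0085
Re = 20.677


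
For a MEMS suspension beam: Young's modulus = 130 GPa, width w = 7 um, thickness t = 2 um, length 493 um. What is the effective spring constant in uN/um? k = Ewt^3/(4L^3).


Step 1: Convert E to consistent units (1 GPa = 1000 uN/um^2).
E = 130 GPa = 130000 uN/um^2
Step 2: Compute t^3 = 2^3 = 8
Step 3: Compute L^3 = 493^3 = 119823157
Step 4: k = 130000 * 7 * 8 / (4 * 119823157)
k = 0.0152 uN/um


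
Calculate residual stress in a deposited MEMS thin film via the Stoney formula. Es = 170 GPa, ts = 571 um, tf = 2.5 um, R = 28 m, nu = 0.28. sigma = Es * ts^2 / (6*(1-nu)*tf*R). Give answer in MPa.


Step 1: Compute numerator: Es * ts^2 = 170 * 571^2 = 55426970 (GPa*um^2)
Step 2: Compute denominator (R in um): 6*(1-nu)*tf*R = 6*0.72*2.5*28e6 = 302400000.0 (um^2)
Step 3: sigma (GPa) = 55426970 / 302400000.0 = 1.8329e-01 GPa
Step 4: Convert to MPa (x1000): sigma = 183.3 MPa


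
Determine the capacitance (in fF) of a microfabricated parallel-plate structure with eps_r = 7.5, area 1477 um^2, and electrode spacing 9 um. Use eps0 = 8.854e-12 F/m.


Step 1: Convert area to m^2: A = 1477e-12 m^2
Step 2: Convert gap to m: d = 9e-6 m
Step 3: C = eps0 * eps_r * A / d
C = 8.854e-12 * 7.5 * 1477e-12 / 9e-6
Step 4: Convert to fF (multiply by 1e15).
C = 10.9 fF


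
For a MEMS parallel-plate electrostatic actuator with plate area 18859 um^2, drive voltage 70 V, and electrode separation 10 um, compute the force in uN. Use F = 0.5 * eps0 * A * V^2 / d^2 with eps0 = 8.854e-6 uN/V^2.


Step 1: Identify parameters.
eps0 = 8.854e-6 uN/V^2, A = 18859 um^2, V = 70 V, d = 10 um
Step 2: Compute V^2 = 70^2 = 4900
Step 3: Compute d^2 = 10^2 = 100
Step 4: F = 0.5 * 8.854e-6 * 18859 * 4900 / 100
F = 4.091 uN


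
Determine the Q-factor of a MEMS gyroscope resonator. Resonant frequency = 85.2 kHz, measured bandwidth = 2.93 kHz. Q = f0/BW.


Step 1: Q = f0 / bandwidth
Step 2: Q = 85.2 / 2.93
Q = 29.1


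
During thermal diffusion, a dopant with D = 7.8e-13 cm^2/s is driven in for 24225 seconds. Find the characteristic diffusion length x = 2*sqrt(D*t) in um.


Step 1: Compute D*t = 7.8e-13 * 24225 = 1.88955e-08 cm^2
Step 2: sqrt(D*t) = 1.37461e-04 cm
Step 3: x = 2 * 1.37461e-04 cm = 2.74922e-04 cm
Step 4: Convert to um (1 cm = 1e4 um): x = 2.749 um


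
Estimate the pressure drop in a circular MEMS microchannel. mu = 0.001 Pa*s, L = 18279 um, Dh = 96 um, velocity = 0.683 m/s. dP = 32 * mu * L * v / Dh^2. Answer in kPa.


Step 1: Convert to SI: L = 18279e-6 m, Dh = 96e-6 m
Step 2: dP = 32 * 0.001 * 18279e-6 * 0.683 / (96e-6)^2
Step 3: dP = 43349.16 Pa
Step 4: Convert to kPa: dP = 43.35 kPa


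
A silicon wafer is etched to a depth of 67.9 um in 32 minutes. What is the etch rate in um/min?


Step 1: Etch rate = depth / time
Step 2: rate = 67.9 / 32
rate = 2.122 um/min


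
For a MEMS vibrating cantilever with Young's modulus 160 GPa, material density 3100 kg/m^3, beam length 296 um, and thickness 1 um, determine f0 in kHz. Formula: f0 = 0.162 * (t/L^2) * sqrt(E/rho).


Step 1: Convert units to SI.
t_SI = 1e-6 m, L_SI = 296e-6 m
Step 2: Calculate sqrt(E/rho).
sqrt(160e9 / 3100) = 7184.21 m/s
Step 3: Compute f0.
f0 = 0.162 * 1e-6 / (296e-6)^2 * 7184.21 = 13283.4 Hz = 13.28 kHz


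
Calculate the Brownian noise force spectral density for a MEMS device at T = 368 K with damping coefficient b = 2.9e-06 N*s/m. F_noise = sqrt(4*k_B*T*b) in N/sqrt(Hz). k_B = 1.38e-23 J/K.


Step 1: Compute 4 * k_B * T * b
= 4 * 1.38e-23 * 368 * 2.9e-06
= 5.8909e-26 N^2/Hz
Step 2: F_noise = sqrt(5.8909e-26)
F_noise = 2.43e-13 N/sqrt(Hz)


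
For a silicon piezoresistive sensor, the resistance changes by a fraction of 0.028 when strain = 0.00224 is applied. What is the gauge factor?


Step 1: Identify values.
dR/R = 0.028, strain = 0.00224
Step 2: GF = (dR/R) / strain = 0.028 / 0.00224
GF = 12.5


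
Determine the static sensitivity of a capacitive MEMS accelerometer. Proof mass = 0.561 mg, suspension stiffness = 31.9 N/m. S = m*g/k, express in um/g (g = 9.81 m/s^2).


Step 1: Convert mass: m = 0.561 mg = 5.61e-07 kg
Step 2: S = m * g / k = 5.61e-07 * 9.81 / 31.9
Step 3: S = 1.73e-07 m/g
Step 4: Convert to um/g: S = 0.173 um/g


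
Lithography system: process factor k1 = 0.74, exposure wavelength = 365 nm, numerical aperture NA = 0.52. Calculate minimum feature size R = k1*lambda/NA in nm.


Step 1: Identify values: k1 = 0.74, lambda = 365 nm, NA = 0.52
Step 2: R = k1 * lambda / NA
R = 0.74 * 365 / 0.52
R = 519.4 nm


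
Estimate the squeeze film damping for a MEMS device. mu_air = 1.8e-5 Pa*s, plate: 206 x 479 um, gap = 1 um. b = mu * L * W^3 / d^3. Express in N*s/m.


Step 1: Convert to SI.
L = 206e-6 m, W = 479e-6 m, d = 1e-6 m
Step 2: W^3 = (479e-6)^3 = 1.10e-10 m^3
Step 3: d^3 = (1e-6)^3 = 1.00e-18 m^3
Step 4: b = 1.8e-5 * 206e-6 * 1.10e-10 / 1.00e-18
b = 4.08e-01 N*s/m


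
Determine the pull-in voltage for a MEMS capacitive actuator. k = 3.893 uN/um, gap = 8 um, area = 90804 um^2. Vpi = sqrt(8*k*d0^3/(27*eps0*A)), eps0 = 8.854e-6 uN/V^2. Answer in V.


Step 1: Compute numerator: 8 * k * d0^3 = 8 * 3.893 * 8^3 = 15945.728
Step 2: Compute denominator: 27 * eps0 * A = 27 * 8.854e-6 * 90804 = 21.707423
Step 3: Vpi = sqrt(15945.728 / 21.707423)
Vpi = 27.1 V


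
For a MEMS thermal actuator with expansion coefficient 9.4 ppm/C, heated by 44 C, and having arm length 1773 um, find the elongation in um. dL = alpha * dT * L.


Step 1: Convert CTE: alpha = 9.4 ppm/C = 9.4e-6 /C
Step 2: dL = 9.4e-6 * 44 * 1773
dL = 0.7333 um


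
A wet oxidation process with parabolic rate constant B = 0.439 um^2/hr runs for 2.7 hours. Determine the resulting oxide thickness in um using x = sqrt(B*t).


Step 1: Compute B*t = 0.439 * 2.7 = 1.1853
Step 2: x = sqrt(1.1853)
x = 1.089 um


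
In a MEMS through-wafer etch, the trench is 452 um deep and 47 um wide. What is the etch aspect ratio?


Step 1: AR = depth / width
Step 2: AR = 452 / 47
AR = 9.6


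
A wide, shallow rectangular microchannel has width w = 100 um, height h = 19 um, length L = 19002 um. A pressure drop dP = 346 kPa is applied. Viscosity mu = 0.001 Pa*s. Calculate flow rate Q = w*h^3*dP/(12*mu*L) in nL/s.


Step 1: Convert all dimensions to SI (meters).
w = 100e-6 m, h = 19e-6 m, L = 19002e-6 m, dP = 346e3 Pa
Step 2: Q = w * h^3 * dP / (12 * mu * L)
Q = 100e-6 * (19e-6)^3 * 346e3 / (12 * 0.001 * 19002e-6) = 1.04077378e-09 m^3/s
Step 3: Convert Q from m^3/s to nL/s (1 m^3 = 1e12 nL, so multiply by 1e12).
Q = 1040.774 nL/s


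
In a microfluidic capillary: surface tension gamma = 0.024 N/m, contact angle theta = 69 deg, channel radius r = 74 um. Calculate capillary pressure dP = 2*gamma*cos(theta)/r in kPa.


Step 1: cos(69 deg) = 0.3584
Step 2: Convert r to m: r = 74e-6 m
Step 3: dP = 2 * 0.024 * 0.3584 / 74e-6 = 232.5 Pa
Step 4: Convert Pa to kPa (divide by 1000).
dP = 0.23 kPa


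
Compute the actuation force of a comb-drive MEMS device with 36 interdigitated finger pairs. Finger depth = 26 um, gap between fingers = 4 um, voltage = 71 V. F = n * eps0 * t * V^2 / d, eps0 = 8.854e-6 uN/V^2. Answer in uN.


Step 1: Parameters: n=36, eps0=8.854e-6 uN/V^2, t=26 um, V=71 V, d=4 um
Step 2: V^2 = 5041
Step 3: F = 36 * 8.854e-6 * 26 * 5041 / 4
F = 10.444 uN


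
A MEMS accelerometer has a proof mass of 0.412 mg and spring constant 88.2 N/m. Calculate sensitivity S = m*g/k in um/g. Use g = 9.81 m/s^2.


Step 1: Convert mass: m = 0.412 mg = 4.12e-07 kg
Step 2: S = m * g / k = 4.12e-07 * 9.81 / 88.2
Step 3: S = 4.58e-08 m/g
Step 4: Convert to um/g: S = 0.046 um/g


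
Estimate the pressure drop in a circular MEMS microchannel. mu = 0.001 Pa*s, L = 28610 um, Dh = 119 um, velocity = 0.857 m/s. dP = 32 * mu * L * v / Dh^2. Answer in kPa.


Step 1: Convert to SI: L = 28610e-6 m, Dh = 119e-6 m
Step 2: dP = 32 * 0.001 * 28610e-6 * 0.857 / (119e-6)^2
Step 3: dP = 55405.74 Pa
Step 4: Convert to kPa: dP = 55.41 kPa


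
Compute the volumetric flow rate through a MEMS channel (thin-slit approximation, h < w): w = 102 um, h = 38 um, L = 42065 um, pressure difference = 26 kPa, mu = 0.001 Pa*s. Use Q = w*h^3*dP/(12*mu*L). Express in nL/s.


Step 1: Convert all dimensions to SI (meters).
w = 102e-6 m, h = 38e-6 m, L = 42065e-6 m, dP = 26e3 Pa
Step 2: Q = w * h^3 * dP / (12 * mu * L)
Q = 102e-6 * (38e-6)^3 * 26e3 / (12 * 0.001 * 42065e-6) = 2.8828508e-10 m^3/s
Step 3: Convert Q from m^3/s to nL/s (1 m^3 = 1e12 nL, so multiply by 1e12).
Q = 288.285 nL/s


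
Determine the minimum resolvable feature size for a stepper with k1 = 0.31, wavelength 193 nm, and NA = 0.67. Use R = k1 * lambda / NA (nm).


Step 1: Identify values: k1 = 0.31, lambda = 193 nm, NA = 0.67
Step 2: R = k1 * lambda / NA
R = 0.31 * 193 / 0.67
R = 89.3 nm


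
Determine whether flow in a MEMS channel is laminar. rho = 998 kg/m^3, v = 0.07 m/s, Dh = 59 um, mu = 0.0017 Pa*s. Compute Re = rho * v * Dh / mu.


Step 1: Convert Dh to meters: Dh = 59e-6 m
Step 2: Re = rho * v * Dh / mu
Re = 998 * 0.07 * 59e-6 / 0.0017
Re = 2.425
Since Re = 2.425 is below ~2300, the flow is laminar.


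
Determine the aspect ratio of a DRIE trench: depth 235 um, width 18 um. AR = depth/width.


Step 1: AR = depth / width
Step 2: AR = 235 / 18
AR = 13.1


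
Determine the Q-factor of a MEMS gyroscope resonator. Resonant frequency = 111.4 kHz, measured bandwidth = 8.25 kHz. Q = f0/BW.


Step 1: Q = f0 / bandwidth
Step 2: Q = 111.4 / 8.25
Q = 13.5


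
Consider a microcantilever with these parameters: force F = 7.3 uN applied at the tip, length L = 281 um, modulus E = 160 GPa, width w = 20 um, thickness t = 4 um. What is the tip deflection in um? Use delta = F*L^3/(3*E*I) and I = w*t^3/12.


Step 1: Calculate the second moment of area.
I = w * t^3 / 12 = 20 * 4^3 / 12 = 106.6667 um^4
Step 2: Convert E to consistent units (1 GPa = 1000 uN/um^2).
E = 160 GPa = 160000 uN/um^2
Step 3: Calculate tip deflection.
delta = F * L^3 / (3 * E * I)
delta = 7.3 * 281^3 / (3 * 160000 * 106.6667)
delta = 3.1635 um


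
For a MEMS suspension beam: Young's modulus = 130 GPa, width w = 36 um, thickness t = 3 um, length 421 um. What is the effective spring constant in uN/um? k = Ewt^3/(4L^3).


Step 1: Convert E to consistent units (1 GPa = 1000 uN/um^2).
E = 130 GPa = 130000 uN/um^2
Step 2: Compute t^3 = 3^3 = 27
Step 3: Compute L^3 = 421^3 = 74618461
Step 4: k = 130000 * 36 * 27 / (4 * 74618461)
k = 0.4234 uN/um


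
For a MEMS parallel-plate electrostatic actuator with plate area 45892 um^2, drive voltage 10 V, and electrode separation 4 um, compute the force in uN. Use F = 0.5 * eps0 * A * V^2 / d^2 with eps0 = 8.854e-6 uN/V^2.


Step 1: Identify parameters.
eps0 = 8.854e-6 uN/V^2, A = 45892 um^2, V = 10 V, d = 4 um
Step 2: Compute V^2 = 10^2 = 100
Step 3: Compute d^2 = 4^2 = 16
Step 4: F = 0.5 * 8.854e-6 * 45892 * 100 / 16
F = 1.27 uN


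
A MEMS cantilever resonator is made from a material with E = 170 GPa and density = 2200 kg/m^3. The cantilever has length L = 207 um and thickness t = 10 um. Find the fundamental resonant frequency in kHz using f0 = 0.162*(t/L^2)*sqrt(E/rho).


Step 1: Convert units to SI.
t_SI = 10e-6 m, L_SI = 207e-6 m
Step 2: Calculate sqrt(E/rho).
sqrt(170e9 / 2200) = 8790.49 m/s
Step 3: Compute f0.
f0 = 0.162 * 10e-6 / (207e-6)^2 * 8790.49 = 332343.7 Hz = 332.34 kHz


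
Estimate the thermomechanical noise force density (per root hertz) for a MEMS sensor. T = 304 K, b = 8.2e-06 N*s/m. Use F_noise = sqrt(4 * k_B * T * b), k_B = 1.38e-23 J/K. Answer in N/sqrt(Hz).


Step 1: Compute 4 * k_B * T * b
= 4 * 1.38e-23 * 304 * 8.2e-06
= 1.3760e-25 N^2/Hz
Step 2: F_noise = sqrt(1.3760e-25)
F_noise = 3.71e-13 N/sqrt(Hz)


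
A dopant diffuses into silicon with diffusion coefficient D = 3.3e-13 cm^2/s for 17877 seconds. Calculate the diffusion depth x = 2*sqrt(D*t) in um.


Step 1: Compute D*t = 3.3e-13 * 17877 = 5.89941e-09 cm^2
Step 2: sqrt(D*t) = 7.68076e-05 cm
Step 3: x = 2 * 7.68076e-05 cm = 1.536152e-04 cm
Step 4: Convert to um (1 cm = 1e4 um): x = 1.536 um


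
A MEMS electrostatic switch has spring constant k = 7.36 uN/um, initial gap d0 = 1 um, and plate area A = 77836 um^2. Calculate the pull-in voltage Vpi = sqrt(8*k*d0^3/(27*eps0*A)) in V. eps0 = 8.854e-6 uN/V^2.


Step 1: Compute numerator: 8 * k * d0^3 = 8 * 7.36 * 1^3 = 58.88
Step 2: Compute denominator: 27 * eps0 * A = 27 * 8.854e-6 * 77836 = 18.607318
Step 3: Vpi = sqrt(58.88 / 18.607318)
Vpi = 1.78 V


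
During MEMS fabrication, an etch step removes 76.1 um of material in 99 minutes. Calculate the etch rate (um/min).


Step 1: Etch rate = depth / time
Step 2: rate = 76.1 / 99
rate = 0.769 um/min


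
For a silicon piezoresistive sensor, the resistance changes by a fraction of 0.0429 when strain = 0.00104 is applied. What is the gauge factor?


Step 1: Identify values.
dR/R = 0.0429, strain = 0.00104
Step 2: GF = (dR/R) / strain = 0.0429 / 0.00104
GF = 41.3


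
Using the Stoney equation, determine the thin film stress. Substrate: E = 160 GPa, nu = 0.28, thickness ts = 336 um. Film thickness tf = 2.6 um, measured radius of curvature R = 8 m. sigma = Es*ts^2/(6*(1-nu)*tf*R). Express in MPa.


Step 1: Compute numerator: Es * ts^2 = 160 * 336^2 = 18063360 (GPa*um^2)
Step 2: Compute denominator (R in um): 6*(1-nu)*tf*R = 6*0.72*2.6*8e6 = 89856000.0 (um^2)
Step 3: sigma (GPa) = 18063360 / 89856000.0 = 2.01026e-01 GPa
Step 4: Convert to MPa (x1000): sigma = 201.0 MPa


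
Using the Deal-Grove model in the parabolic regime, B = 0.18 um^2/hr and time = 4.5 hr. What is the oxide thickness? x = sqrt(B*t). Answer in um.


Step 1: Compute B*t = 0.18 * 4.5 = 0.81
Step 2: x = sqrt(0.81)
x = 0.9 um


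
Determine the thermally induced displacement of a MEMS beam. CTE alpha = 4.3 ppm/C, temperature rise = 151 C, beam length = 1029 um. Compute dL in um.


Step 1: Convert CTE: alpha = 4.3 ppm/C = 4.3e-6 /C
Step 2: dL = 4.3e-6 * 151 * 1029
dL = 0.6681 um


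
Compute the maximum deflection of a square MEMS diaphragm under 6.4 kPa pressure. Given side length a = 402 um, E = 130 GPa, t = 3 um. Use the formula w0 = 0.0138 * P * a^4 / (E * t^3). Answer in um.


Step 1: Convert pressure to compatible units (E is in GPa, so P in GPa).
P = 6.4 kPa = 6.4e-6 GPa
Step 2: Compute numerator: 0.0138 * P * a^4.
a^4 = 402^4 = 26115852816
numerator = 0.0138 * 6.4e-6 * 26115852816 = 2.30655e+03
Step 3: Compute denominator: E * t^3 = 130 * 3^3 = 3510
Step 4: w0 = numerator / denominator = 2.30655e+03 / 3510 = 0.6571 um


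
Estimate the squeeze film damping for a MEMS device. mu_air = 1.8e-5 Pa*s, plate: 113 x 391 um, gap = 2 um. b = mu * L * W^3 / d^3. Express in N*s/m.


Step 1: Convert to SI.
L = 113e-6 m, W = 391e-6 m, d = 2e-6 m
Step 2: W^3 = (391e-6)^3 = 5.98e-11 m^3
Step 3: d^3 = (2e-6)^3 = 8.00e-18 m^3
Step 4: b = 1.8e-5 * 113e-6 * 5.98e-11 / 8.00e-18
b = 1.52e-02 N*s/m


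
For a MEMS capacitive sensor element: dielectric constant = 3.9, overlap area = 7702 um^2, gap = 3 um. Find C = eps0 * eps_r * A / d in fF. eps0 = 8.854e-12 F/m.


Step 1: Convert area to m^2: A = 7702e-12 m^2
Step 2: Convert gap to m: d = 3e-6 m
Step 3: C = eps0 * eps_r * A / d
C = 8.854e-12 * 3.9 * 7702e-12 / 3e-6
Step 4: Convert to fF (multiply by 1e15).
C = 88.65 fF


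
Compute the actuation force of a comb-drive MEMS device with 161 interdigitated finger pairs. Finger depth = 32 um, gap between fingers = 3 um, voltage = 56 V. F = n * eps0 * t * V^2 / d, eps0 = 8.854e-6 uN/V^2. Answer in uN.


Step 1: Parameters: n=161, eps0=8.854e-6 uN/V^2, t=32 um, V=56 V, d=3 um
Step 2: V^2 = 3136
Step 3: F = 161 * 8.854e-6 * 32 * 3136 / 3
F = 47.684 uN


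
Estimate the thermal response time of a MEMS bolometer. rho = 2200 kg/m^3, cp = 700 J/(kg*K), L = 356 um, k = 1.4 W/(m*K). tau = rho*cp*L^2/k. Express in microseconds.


Step 1: Convert L to m: L = 356e-6 m
Step 2: L^2 = (356e-6)^2 = 1.26736e-07 m^2
Step 3: tau = 2200 * 700 * 1.26736e-07 / 1.4 = 1.394096e-01 s
Step 4: Convert to microseconds (multiply by 1e6).
tau = 139409.6 us


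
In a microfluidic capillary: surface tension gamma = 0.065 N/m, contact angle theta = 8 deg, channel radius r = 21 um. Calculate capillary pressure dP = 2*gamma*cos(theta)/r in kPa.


Step 1: cos(8 deg) = 0.9903
Step 2: Convert r to m: r = 21e-6 m
Step 3: dP = 2 * 0.065 * 0.9903 / 21e-6 = 6130.4 Pa
Step 4: Convert Pa to kPa (divide by 1000).
dP = 6.13 kPa


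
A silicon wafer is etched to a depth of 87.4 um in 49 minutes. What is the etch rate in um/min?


Step 1: Etch rate = depth / time
Step 2: rate = 87.4 / 49
rate = 1.784 um/min


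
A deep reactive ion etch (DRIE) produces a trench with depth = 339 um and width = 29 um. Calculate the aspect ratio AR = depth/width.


Step 1: AR = depth / width
Step 2: AR = 339 / 29
AR = 11.7


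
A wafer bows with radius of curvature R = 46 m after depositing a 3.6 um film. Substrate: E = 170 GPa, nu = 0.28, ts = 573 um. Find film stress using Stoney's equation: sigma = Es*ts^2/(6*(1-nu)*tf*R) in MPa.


Step 1: Compute numerator: Es * ts^2 = 170 * 573^2 = 55815930 (GPa*um^2)
Step 2: Compute denominator (R in um): 6*(1-nu)*tf*R = 6*0.72*3.6*46e6 = 715392000.0 (um^2)
Step 3: sigma (GPa) = 55815930 / 715392000.0 = 7.8021e-02 GPa
Step 4: Convert to MPa (x1000): sigma = 78.0 MPa


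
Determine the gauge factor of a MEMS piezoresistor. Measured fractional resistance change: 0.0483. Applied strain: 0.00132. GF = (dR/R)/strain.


Step 1: Identify values.
dR/R = 0.0483, strain = 0.00132
Step 2: GF = (dR/R) / strain = 0.0483 / 0.00132
GF = 36.6


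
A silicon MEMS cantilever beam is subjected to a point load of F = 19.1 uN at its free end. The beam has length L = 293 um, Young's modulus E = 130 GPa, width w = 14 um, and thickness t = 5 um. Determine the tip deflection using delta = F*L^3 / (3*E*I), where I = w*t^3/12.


Step 1: Calculate the second moment of area.
I = w * t^3 / 12 = 14 * 5^3 / 12 = 145.8333 um^4
Step 2: Convert E to consistent units (1 GPa = 1000 uN/um^2).
E = 130 GPa = 130000 uN/um^2
Step 3: Calculate tip deflection.
delta = F * L^3 / (3 * E * I)
delta = 19.1 * 293^3 / (3 * 130000 * 145.8333)
delta = 8.4472 um


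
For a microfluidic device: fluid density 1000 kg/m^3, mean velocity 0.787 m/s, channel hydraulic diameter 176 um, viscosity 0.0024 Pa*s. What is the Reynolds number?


Step 1: Convert Dh to meters: Dh = 176e-6 m
Step 2: Re = rho * v * Dh / mu
Re = 1000 * 0.787 * 176e-6 / 0.0024
Re = 57.713


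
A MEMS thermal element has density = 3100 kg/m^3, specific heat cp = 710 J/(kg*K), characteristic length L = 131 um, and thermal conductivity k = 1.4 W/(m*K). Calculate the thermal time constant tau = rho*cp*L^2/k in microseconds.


Step 1: Convert L to m: L = 131e-6 m
Step 2: L^2 = (131e-6)^2 = 1.7161e-08 m^2
Step 3: tau = 3100 * 710 * 1.7161e-08 / 1.4 = 2.697954357e-02 s
Step 4: Convert to microseconds (multiply by 1e6).
tau = 26979.544 us


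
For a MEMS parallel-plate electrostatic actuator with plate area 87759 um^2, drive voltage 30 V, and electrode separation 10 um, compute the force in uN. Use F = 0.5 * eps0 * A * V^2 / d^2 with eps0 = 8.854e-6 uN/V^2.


Step 1: Identify parameters.
eps0 = 8.854e-6 uN/V^2, A = 87759 um^2, V = 30 V, d = 10 um
Step 2: Compute V^2 = 30^2 = 900
Step 3: Compute d^2 = 10^2 = 100
Step 4: F = 0.5 * 8.854e-6 * 87759 * 900 / 100
F = 3.497 uN


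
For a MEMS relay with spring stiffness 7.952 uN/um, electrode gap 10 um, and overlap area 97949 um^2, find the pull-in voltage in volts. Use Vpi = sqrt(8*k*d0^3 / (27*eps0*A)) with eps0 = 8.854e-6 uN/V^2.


Step 1: Compute numerator: 8 * k * d0^3 = 8 * 7.952 * 10^3 = 63616.0
Step 2: Compute denominator: 27 * eps0 * A = 27 * 8.854e-6 * 97949 = 23.415492
Step 3: Vpi = sqrt(63616.0 / 23.415492)
Vpi = 52.12 V


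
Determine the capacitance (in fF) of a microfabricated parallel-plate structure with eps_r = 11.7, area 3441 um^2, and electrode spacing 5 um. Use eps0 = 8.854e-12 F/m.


Step 1: Convert area to m^2: A = 3441e-12 m^2
Step 2: Convert gap to m: d = 5e-6 m
Step 3: C = eps0 * eps_r * A / d
C = 8.854e-12 * 11.7 * 3441e-12 / 5e-6
Step 4: Convert to fF (multiply by 1e15).
C = 71.29 fF


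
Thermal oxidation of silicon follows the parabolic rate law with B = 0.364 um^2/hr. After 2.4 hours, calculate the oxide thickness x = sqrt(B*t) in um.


Step 1: Compute B*t = 0.364 * 2.4 = 0.8736
Step 2: x = sqrt(0.8736)
x = 0.935 um


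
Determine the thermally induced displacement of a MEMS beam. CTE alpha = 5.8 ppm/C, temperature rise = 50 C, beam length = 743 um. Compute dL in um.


Step 1: Convert CTE: alpha = 5.8 ppm/C = 5.8e-6 /C
Step 2: dL = 5.8e-6 * 50 * 743
dL = 0.2155 um


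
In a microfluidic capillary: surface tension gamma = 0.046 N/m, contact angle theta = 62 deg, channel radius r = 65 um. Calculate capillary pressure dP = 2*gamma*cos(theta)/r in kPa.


Step 1: cos(62 deg) = 0.4695
Step 2: Convert r to m: r = 65e-6 m
Step 3: dP = 2 * 0.046 * 0.4695 / 65e-6 = 664.5 Pa
Step 4: Convert Pa to kPa (divide by 1000).
dP = 0.66 kPa


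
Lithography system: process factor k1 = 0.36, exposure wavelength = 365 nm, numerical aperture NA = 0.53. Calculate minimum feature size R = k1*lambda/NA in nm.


Step 1: Identify values: k1 = 0.36, lambda = 365 nm, NA = 0.53
Step 2: R = k1 * lambda / NA
R = 0.36 * 365 / 0.53
R = 247.9 nm


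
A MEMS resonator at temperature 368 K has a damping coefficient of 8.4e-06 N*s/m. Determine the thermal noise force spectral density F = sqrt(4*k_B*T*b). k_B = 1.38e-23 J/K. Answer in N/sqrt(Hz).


Step 1: Compute 4 * k_B * T * b
= 4 * 1.38e-23 * 368 * 8.4e-06
= 1.7063e-25 N^2/Hz
Step 2: F_noise = sqrt(1.7063e-25)
F_noise = 4.13e-13 N/sqrt(Hz)


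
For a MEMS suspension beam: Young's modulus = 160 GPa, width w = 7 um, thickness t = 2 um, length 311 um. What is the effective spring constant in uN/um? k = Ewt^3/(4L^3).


Step 1: Convert E to consistent units (1 GPa = 1000 uN/um^2).
E = 160 GPa = 160000 uN/um^2
Step 2: Compute t^3 = 2^3 = 8
Step 3: Compute L^3 = 311^3 = 30080231
Step 4: k = 160000 * 7 * 8 / (4 * 30080231)
k = 0.0745 uN/um


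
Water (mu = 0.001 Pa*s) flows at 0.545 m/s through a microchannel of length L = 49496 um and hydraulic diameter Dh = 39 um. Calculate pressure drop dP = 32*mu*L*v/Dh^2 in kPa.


Step 1: Convert to SI: L = 49496e-6 m, Dh = 39e-6 m
Step 2: dP = 32 * 0.001 * 49496e-6 * 0.545 / (39e-6)^2
Step 3: dP = 567528.10 Pa
Step 4: Convert to kPa: dP = 567.53 kPa


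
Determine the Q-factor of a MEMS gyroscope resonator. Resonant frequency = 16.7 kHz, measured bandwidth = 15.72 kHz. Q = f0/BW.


Step 1: Q = f0 / bandwidth
Step 2: Q = 16.7 / 15.72
Q = 1.1


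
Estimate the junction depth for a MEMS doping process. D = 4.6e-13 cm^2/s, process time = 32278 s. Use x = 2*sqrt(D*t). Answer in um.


Step 1: Compute D*t = 4.6e-13 * 32278 = 1.484788e-08 cm^2
Step 2: sqrt(D*t) = 1.21852e-04 cm
Step 3: x = 2 * 1.21852e-04 cm = 2.43704e-04 cm
Step 4: Convert to um (1 cm = 1e4 um): x = 2.437 um


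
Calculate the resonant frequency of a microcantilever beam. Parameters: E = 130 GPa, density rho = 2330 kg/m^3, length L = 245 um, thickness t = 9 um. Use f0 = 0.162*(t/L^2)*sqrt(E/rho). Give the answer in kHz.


Step 1: Convert units to SI.
t_SI = 9e-6 m, L_SI = 245e-6 m
Step 2: Calculate sqrt(E/rho).
sqrt(130e9 / 2330) = 7469.54 m/s
Step 3: Compute f0.
f0 = 0.162 * 9e-6 / (245e-6)^2 * 7469.54 = 181434.2 Hz = 181.43 kHz
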